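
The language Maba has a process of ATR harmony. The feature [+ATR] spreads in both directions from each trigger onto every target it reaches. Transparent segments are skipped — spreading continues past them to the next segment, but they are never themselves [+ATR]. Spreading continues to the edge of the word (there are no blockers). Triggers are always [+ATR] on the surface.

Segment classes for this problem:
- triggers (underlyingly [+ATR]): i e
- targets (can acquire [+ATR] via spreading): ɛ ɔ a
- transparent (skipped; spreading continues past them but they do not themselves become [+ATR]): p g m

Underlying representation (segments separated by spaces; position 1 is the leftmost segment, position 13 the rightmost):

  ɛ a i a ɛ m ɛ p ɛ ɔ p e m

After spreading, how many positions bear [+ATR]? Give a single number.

From /i/ at 3 rightward: 4 /a/ → [+ATR]; 5 /ɛ/ → [+ATR]; 6 /m/ transparent; 7 /ɛ/ → [+ATR]; 8 /p/ transparent; 9 /ɛ/ → [+ATR]; 10 /ɔ/ → [+ATR]; 11 /p/ transparent; 12 /e/ is itself a trigger — this domain ends here.
From /i/ at 3 leftward: 2 /a/ → [+ATR]; 1 /ɛ/ → [+ATR]; word edge.
From /e/ at 12 rightward: 13 /m/ transparent; word edge.
From /e/ at 12 leftward: 11 /p/ transparent; 10 /ɔ/ → [+ATR]; 9 /ɛ/ → [+ATR]; 8 /p/ transparent; 7 /ɛ/ → [+ATR]; 6 /m/ transparent; 5 /ɛ/ → [+ATR]; 4 /a/ → [+ATR]; 3 /i/ is itself a trigger — this domain ends here.
[+ATR] positions on the surface: 1 2 3 4 5 7 9 10 12.

9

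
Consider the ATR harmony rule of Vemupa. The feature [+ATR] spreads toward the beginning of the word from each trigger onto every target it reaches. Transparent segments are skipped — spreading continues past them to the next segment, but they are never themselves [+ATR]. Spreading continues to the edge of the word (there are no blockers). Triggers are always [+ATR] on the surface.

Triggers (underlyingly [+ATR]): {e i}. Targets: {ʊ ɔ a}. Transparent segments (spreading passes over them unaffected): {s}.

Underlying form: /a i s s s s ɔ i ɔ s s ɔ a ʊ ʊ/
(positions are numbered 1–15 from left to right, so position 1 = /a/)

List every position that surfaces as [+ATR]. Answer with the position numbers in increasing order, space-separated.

1 2 7 8

From /i/ at 2 leftward: 1 /a/ → [+ATR]; word edge.
From /i/ at 8 leftward: 7 /ɔ/ → [+ATR]; 6 /s/ transparent; 5 /s/ transparent; 4 /s/ transparent; 3 /s/ transparent; 2 /i/ is itself a trigger — this domain ends here.
Targets with no active source: positions 9 12 13 14 15 stay [-ATR].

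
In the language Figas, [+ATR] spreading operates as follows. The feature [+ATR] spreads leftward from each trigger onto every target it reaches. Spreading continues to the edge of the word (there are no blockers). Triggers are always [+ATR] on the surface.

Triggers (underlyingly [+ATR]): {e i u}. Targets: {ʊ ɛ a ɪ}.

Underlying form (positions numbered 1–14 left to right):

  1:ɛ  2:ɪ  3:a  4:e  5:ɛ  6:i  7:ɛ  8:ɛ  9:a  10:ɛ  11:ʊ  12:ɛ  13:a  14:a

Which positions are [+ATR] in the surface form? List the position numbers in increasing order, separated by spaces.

From /e/ at 4 leftward: 3 /a/ → [+ATR]; 2 /ɪ/ → [+ATR]; 1 /ɛ/ → [+ATR]; word edge.
From /i/ at 6 leftward: 5 /ɛ/ → [+ATR]; 4 /e/ is itself a trigger — this domain ends here.
Targets with no active source: positions 7 8 9 10 11 12 13 14 stay [-ATR].

1 2 3 4 5 6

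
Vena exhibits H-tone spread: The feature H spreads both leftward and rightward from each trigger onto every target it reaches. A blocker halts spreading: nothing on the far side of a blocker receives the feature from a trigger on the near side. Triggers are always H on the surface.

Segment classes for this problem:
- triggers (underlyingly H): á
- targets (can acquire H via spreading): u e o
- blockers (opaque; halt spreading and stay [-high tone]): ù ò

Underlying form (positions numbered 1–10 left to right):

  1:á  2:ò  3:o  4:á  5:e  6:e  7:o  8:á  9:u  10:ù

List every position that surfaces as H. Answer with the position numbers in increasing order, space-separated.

1 3 4 5 6 7 8 9

From /á/ at 1 rightward: 2 /ò/ blocks.
From /á/ at 1 leftward: word edge.
From /á/ at 4 rightward: 5 /e/ → H; 6 /e/ → H; 7 /o/ → H; 8 /á/ is itself a trigger — this domain ends here.
From /á/ at 4 leftward: 3 /o/ → H; 2 /ò/ blocks.
From /á/ at 8 rightward: 9 /u/ → H; 10 /ù/ blocks.
From /á/ at 8 leftward: 7 /o/ → H; 6 /e/ → H; 5 /e/ → H; 4 /á/ is itself a trigger — this domain ends here.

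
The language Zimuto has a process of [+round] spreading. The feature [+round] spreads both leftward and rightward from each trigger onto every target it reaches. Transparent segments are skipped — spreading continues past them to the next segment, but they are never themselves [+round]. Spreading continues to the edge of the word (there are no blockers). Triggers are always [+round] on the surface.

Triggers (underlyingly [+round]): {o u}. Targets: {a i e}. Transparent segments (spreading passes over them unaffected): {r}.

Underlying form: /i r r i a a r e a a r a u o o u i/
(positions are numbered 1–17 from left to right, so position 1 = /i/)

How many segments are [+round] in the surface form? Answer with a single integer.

13

From /u/ at 13 rightward: 14 /o/ is itself a trigger — this domain ends here.
From /u/ at 13 leftward: 12 /a/ → [+round]; 11 /r/ transparent; 10 /a/ → [+round]; 9 /a/ → [+round]; 8 /e/ → [+round]; 7 /r/ transparent; 6 /a/ → [+round]; 5 /a/ → [+round]; 4 /i/ → [+round]; 3 /r/ transparent; 2 /r/ transparent; 1 /i/ → [+round]; word edge.
From /o/ at 14 rightward: 15 /o/ is itself a trigger — this domain ends here.
From /o/ at 14 leftward: 13 /u/ is itself a trigger — this domain ends here.
From /o/ at 15 rightward: 16 /u/ is itself a trigger — this domain ends here.
From /o/ at 15 leftward: 14 /o/ is itself a trigger — this domain ends here.
From /u/ at 16 rightward: 17 /i/ → [+round]; word edge.
From /u/ at 16 leftward: 15 /o/ is itself a trigger — this domain ends here.
[+round] positions on the surface: 1 4 5 6 8 9 10 12 13 14 15 16 17.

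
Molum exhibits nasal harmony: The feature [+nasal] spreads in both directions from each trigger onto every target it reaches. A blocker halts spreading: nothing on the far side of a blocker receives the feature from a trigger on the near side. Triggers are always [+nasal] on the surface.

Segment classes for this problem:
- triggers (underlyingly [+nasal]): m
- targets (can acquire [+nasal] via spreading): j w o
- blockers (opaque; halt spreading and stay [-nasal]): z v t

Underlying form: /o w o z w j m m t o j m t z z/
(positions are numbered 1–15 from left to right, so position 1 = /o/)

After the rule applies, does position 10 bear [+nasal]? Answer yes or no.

yes

From /m/ at 7 rightward: 8 /m/ is itself a trigger — this domain ends here.
From /m/ at 7 leftward: 6 /j/ → [+nasal]; 5 /w/ → [+nasal]; 4 /z/ blocks.
From /m/ at 8 rightward: 9 /t/ blocks.
From /m/ at 8 leftward: 7 /m/ is itself a trigger — this domain ends here.
From /m/ at 12 rightward: 13 /t/ blocks.
From /m/ at 12 leftward: 11 /j/ → [+nasal]; 10 /o/ → [+nasal]; 9 /t/ blocks.
Targets with no active source: positions 1 2 3 stay [-nasal].
[+nasal] positions on the surface: 5 6 7 8 10 11 12.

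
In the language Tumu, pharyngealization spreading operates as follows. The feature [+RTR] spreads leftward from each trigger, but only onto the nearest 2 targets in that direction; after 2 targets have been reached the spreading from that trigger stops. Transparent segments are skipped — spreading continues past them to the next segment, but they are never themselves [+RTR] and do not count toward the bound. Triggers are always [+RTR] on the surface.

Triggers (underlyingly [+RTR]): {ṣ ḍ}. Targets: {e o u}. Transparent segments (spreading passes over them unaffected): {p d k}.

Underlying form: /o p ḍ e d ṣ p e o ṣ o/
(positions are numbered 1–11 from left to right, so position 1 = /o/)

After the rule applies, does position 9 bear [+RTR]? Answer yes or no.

From /ḍ/ at 3 leftward: 2 /p/ transparent; 1 /o/ → [+RTR]; word edge.
From /ṣ/ at 6 leftward: 5 /d/ transparent; 4 /e/ → [+RTR]; 3 /ḍ/ is itself a trigger — this domain ends here.
From /ṣ/ at 10 leftward: 9 /o/ → [+RTR]; 8 /e/ → [+RTR]; bound reached.
Target with no active source: position 11 stays [-emphatic].
[+RTR] positions on the surface: 1 3 4 6 8 9 10.

yes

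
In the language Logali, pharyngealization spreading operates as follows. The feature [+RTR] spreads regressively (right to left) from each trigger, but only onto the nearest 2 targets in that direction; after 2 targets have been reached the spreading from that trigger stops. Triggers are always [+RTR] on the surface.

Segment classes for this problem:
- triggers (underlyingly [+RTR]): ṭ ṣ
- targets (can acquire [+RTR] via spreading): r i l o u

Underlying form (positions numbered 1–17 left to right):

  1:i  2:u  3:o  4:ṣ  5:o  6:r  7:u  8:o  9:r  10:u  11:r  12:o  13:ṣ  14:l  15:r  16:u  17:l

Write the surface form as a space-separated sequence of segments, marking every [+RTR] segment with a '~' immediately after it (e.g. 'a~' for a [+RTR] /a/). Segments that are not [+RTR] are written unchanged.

i u~ o~ ṣ~ o r u o r u r~ o~ ṣ~ l r u l

From /ṣ/ at 4 leftward: 3 /o/ → [+RTR]; 2 /u/ → [+RTR]; bound reached.
From /ṣ/ at 13 leftward: 12 /o/ → [+RTR]; 11 /r/ → [+RTR]; bound reached.
Targets with no active source: positions 1 5 6 7 8 9 10 14 15 16 17 stay [-emphatic].
[+RTR] positions on the surface: 2 3 4 11 12 13.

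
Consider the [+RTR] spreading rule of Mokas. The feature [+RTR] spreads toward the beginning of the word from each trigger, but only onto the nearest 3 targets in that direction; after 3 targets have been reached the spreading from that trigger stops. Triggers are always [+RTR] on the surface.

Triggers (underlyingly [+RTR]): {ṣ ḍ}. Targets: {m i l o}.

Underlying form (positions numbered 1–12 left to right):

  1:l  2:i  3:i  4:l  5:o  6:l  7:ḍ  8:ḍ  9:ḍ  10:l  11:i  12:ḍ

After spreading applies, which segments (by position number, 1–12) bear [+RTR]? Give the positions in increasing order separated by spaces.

4 5 6 7 8 9 10 11 12

From /ḍ/ at 7 leftward: 6 /l/ → [+RTR]; 5 /o/ → [+RTR]; 4 /l/ → [+RTR]; bound reached.
From /ḍ/ at 8 leftward: 7 /ḍ/ is itself a trigger — this domain ends here.
From /ḍ/ at 9 leftward: 8 /ḍ/ is itself a trigger — this domain ends here.
From /ḍ/ at 12 leftward: 11 /i/ → [+RTR]; 10 /l/ → [+RTR]; 9 /ḍ/ is itself a trigger — this domain ends here.
Targets with no active source: positions 1 2 3 stay [-emphatic].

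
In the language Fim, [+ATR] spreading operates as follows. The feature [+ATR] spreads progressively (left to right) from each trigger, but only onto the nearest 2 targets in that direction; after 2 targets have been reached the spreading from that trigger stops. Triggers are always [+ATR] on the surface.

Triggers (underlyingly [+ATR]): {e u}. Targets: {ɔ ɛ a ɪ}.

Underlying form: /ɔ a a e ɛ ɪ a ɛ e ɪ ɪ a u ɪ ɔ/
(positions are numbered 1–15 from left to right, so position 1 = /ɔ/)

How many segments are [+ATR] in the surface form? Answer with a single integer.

9

From /e/ at 4 rightward: 5 /ɛ/ → [+ATR]; 6 /ɪ/ → [+ATR]; bound reached.
From /e/ at 9 rightward: 10 /ɪ/ → [+ATR]; 11 /ɪ/ → [+ATR]; bound reached.
From /u/ at 13 rightward: 14 /ɪ/ → [+ATR]; 15 /ɔ/ → [+ATR]; bound reached.
Targets with no active source: positions 1 2 3 7 8 12 stay [-ATR].
[+ATR] positions on the surface: 4 5 6 9 10 11 13 14 15.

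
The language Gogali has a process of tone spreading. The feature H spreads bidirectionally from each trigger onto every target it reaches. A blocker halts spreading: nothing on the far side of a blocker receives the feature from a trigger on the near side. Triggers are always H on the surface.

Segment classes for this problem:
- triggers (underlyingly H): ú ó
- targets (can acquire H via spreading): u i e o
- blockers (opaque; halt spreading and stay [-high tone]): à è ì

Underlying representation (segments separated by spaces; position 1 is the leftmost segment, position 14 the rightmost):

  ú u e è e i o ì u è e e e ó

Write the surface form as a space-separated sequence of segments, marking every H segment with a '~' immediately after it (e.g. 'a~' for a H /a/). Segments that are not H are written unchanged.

ú~ u~ e~ è e i o ì u è e~ e~ e~ ó~

From /ú/ at 1 rightward: 2 /u/ → H; 3 /e/ → H; 4 /è/ blocks.
From /ú/ at 1 leftward: word edge.
From /ó/ at 14 rightward: word edge.
From /ó/ at 14 leftward: 13 /e/ → H; 12 /e/ → H; 11 /e/ → H; 10 /è/ blocks.
Targets with no active source: positions 5 6 7 9 stay [-high tone].
H positions on the surface: 1 2 3 11 12 13 14.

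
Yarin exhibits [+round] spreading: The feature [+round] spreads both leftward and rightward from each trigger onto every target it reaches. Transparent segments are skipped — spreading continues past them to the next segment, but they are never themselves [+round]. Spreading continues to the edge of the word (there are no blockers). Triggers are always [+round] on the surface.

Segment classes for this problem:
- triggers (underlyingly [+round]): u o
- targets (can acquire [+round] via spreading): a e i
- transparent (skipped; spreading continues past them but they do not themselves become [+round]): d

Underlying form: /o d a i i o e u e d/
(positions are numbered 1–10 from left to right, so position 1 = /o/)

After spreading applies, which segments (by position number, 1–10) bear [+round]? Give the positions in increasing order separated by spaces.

From /o/ at 1 rightward: 2 /d/ transparent; 3 /a/ → [+round]; 4 /i/ → [+round]; 5 /i/ → [+round]; 6 /o/ is itself a trigger — this domain ends here.
From /o/ at 1 leftward: word edge.
From /o/ at 6 rightward: 7 /e/ → [+round]; 8 /u/ is itself a trigger — this domain ends here.
From /o/ at 6 leftward: 5 /i/ → [+round]; 4 /i/ → [+round]; 3 /a/ → [+round]; 2 /d/ transparent; 1 /o/ is itself a trigger — this domain ends here.
From /u/ at 8 rightward: 9 /e/ → [+round]; 10 /d/ transparent; word edge.
From /u/ at 8 leftward: 7 /e/ → [+round]; 6 /o/ is itself a trigger — this domain ends here.

1 3 4 5 6 7 8 9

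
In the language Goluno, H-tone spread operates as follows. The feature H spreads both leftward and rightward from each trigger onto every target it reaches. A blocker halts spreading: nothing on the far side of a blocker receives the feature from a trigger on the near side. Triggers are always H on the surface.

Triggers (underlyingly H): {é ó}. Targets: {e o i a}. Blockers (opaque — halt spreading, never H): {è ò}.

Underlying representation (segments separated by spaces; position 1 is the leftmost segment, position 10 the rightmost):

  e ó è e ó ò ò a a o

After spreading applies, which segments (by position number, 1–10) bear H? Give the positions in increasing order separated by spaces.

From /ó/ at 2 rightward: 3 /è/ blocks.
From /ó/ at 2 leftward: 1 /e/ → H; word edge.
From /ó/ at 5 rightward: 6 /ò/ blocks.
From /ó/ at 5 leftward: 4 /e/ → H; 3 /è/ blocks.
Targets with no active source: positions 8 9 10 stay [-high tone].

1 2 4 5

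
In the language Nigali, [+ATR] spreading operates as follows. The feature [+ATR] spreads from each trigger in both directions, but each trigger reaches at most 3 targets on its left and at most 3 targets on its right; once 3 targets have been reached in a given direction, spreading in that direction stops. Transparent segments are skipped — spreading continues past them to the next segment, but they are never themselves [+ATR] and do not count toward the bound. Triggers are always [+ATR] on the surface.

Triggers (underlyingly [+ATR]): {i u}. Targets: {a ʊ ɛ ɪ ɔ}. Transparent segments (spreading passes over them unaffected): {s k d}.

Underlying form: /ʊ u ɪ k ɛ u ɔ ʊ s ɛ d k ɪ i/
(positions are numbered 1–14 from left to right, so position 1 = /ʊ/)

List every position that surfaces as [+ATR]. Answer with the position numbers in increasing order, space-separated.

1 2 3 5 6 7 8 10 13 14

From /u/ at 2 rightward: 3 /ɪ/ → [+ATR]; 4 /k/ transparent; 5 /ɛ/ → [+ATR]; 6 /u/ is itself a trigger — this domain ends here.
From /u/ at 2 leftward: 1 /ʊ/ → [+ATR]; word edge.
From /u/ at 6 rightward: 7 /ɔ/ → [+ATR]; 8 /ʊ/ → [+ATR]; 9 /s/ transparent; 10 /ɛ/ → [+ATR]; bound reached.
From /u/ at 6 leftward: 5 /ɛ/ → [+ATR]; 4 /k/ transparent; 3 /ɪ/ → [+ATR]; 2 /u/ is itself a trigger — this domain ends here.
From /i/ at 14 rightward: word edge.
From /i/ at 14 leftward: 13 /ɪ/ → [+ATR]; 12 /k/ transparent; 11 /d/ transparent; 10 /ɛ/ → [+ATR]; 9 /s/ transparent; 8 /ʊ/ → [+ATR]; bound reached.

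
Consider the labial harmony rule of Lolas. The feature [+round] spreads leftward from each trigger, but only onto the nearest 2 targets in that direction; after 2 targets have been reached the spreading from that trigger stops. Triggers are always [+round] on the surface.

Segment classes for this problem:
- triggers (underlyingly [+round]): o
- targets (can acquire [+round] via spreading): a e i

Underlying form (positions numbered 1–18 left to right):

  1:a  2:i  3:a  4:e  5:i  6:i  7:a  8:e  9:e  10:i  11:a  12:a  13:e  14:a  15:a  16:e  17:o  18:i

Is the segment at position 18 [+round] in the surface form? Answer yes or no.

no

From /o/ at 17 leftward: 16 /e/ → [+round]; 15 /a/ → [+round]; bound reached.
Targets with no active source: positions 1 2 3 4 5 6 7 8 9 10 11 12 13 14 18 stay [-round].
[+round] positions on the surface: 15 16 17.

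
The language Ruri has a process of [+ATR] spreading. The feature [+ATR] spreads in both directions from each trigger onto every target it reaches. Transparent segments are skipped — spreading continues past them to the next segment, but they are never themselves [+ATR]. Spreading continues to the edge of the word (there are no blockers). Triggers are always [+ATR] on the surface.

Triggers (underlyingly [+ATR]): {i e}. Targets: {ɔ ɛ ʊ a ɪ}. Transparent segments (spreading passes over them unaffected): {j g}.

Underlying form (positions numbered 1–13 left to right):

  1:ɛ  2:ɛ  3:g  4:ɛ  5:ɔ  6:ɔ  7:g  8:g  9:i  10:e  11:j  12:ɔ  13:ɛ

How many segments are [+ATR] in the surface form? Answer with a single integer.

From /i/ at 9 rightward: 10 /e/ is itself a trigger — this domain ends here.
From /i/ at 9 leftward: 8 /g/ transparent; 7 /g/ transparent; 6 /ɔ/ → [+ATR]; 5 /ɔ/ → [+ATR]; 4 /ɛ/ → [+ATR]; 3 /g/ transparent; 2 /ɛ/ → [+ATR]; 1 /ɛ/ → [+ATR]; word edge.
From /e/ at 10 rightward: 11 /j/ transparent; 12 /ɔ/ → [+ATR]; 13 /ɛ/ → [+ATR]; word edge.
From /e/ at 10 leftward: 9 /i/ is itself a trigger — this domain ends here.
[+ATR] positions on the surface: 1 2 4 5 6 9 10 12 13.

9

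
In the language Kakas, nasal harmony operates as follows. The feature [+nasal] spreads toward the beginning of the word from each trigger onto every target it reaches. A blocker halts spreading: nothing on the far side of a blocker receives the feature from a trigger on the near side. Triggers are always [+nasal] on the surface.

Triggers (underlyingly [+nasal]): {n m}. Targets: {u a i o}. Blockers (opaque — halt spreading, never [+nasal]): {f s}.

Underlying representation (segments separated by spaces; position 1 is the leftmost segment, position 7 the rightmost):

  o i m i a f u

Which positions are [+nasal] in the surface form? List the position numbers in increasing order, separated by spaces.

From /m/ at 3 leftward: 2 /i/ → [+nasal]; 1 /o/ → [+nasal]; word edge.
Targets with no active source: positions 4 5 7 stay [-nasal].

1 2 3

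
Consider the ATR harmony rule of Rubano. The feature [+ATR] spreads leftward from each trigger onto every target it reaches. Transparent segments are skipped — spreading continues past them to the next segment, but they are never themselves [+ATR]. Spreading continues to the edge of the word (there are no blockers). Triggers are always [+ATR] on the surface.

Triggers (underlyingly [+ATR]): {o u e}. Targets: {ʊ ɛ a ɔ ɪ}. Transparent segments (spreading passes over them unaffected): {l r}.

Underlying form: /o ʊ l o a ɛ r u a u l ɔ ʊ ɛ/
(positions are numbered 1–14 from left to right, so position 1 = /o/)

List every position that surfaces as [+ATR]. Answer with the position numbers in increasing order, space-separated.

1 2 4 5 6 8 9 10

From /o/ at 1 leftward: word edge.
From /o/ at 4 leftward: 3 /l/ transparent; 2 /ʊ/ → [+ATR]; 1 /o/ is itself a trigger — this domain ends here.
From /u/ at 8 leftward: 7 /r/ transparent; 6 /ɛ/ → [+ATR]; 5 /a/ → [+ATR]; 4 /o/ is itself a trigger — this domain ends here.
From /u/ at 10 leftward: 9 /a/ → [+ATR]; 8 /u/ is itself a trigger — this domain ends here.
Targets with no active source: positions 12 13 14 stay [-ATR].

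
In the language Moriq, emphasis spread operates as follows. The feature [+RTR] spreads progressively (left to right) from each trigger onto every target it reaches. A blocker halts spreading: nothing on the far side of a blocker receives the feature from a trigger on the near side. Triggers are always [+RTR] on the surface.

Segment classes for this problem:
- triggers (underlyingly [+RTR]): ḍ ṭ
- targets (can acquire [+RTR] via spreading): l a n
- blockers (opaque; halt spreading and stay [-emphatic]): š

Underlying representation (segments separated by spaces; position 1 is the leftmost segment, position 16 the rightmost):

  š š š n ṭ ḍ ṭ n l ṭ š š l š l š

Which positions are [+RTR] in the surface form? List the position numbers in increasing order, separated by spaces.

From /ṭ/ at 5 rightward: 6 /ḍ/ is itself a trigger — this domain ends here.
From /ḍ/ at 6 rightward: 7 /ṭ/ is itself a trigger — this domain ends here.
From /ṭ/ at 7 rightward: 8 /n/ → [+RTR]; 9 /l/ → [+RTR]; 10 /ṭ/ is itself a trigger — this domain ends here.
From /ṭ/ at 10 rightward: 11 /š/ blocks.
Targets with no active source: positions 4 13 15 stay [-emphatic].

5 6 7 8 9 10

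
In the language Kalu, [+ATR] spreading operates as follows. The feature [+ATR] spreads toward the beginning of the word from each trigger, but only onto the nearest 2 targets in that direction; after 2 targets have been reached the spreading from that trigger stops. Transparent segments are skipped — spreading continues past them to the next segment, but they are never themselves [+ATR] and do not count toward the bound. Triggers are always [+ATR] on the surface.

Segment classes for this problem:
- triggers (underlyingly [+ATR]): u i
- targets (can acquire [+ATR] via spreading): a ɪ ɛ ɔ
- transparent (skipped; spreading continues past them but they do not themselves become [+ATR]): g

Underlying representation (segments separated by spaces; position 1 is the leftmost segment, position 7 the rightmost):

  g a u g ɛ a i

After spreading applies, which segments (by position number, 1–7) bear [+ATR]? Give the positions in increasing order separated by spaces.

2 3 5 6 7

From /u/ at 3 leftward: 2 /a/ → [+ATR]; 1 /g/ transparent; word edge.
From /i/ at 7 leftward: 6 /a/ → [+ATR]; 5 /ɛ/ → [+ATR]; bound reached.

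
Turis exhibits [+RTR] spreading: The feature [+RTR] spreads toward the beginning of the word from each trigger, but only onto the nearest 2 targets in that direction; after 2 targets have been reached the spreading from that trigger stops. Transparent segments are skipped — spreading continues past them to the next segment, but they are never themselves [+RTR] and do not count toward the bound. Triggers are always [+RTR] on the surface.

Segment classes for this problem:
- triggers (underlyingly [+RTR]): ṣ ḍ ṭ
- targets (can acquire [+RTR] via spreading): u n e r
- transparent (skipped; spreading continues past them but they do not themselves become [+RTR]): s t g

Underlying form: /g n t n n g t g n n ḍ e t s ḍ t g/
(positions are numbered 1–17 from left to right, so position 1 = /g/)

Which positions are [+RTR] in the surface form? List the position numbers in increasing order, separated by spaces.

From /ḍ/ at 11 leftward: 10 /n/ → [+RTR]; 9 /n/ → [+RTR]; bound reached.
From /ḍ/ at 15 leftward: 14 /s/ transparent; 13 /t/ transparent; 12 /e/ → [+RTR]; 11 /ḍ/ is itself a trigger — this domain ends here.
Targets with no active source: positions 2 4 5 stay [-emphatic].

9 10 11 12 15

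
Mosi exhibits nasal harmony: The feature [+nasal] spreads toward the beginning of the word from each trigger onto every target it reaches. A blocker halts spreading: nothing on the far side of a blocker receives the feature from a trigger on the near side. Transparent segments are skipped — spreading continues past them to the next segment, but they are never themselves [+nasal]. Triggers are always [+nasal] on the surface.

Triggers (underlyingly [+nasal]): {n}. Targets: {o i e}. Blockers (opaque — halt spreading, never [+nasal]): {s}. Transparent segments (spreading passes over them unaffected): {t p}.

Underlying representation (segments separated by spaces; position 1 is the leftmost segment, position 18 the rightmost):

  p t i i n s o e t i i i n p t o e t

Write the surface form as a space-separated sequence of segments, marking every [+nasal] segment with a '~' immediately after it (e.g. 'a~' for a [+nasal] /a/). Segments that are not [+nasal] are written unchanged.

From /n/ at 5 leftward: 4 /i/ → [+nasal]; 3 /i/ → [+nasal]; 2 /t/ transparent; 1 /p/ transparent; word edge.
From /n/ at 13 leftward: 12 /i/ → [+nasal]; 11 /i/ → [+nasal]; 10 /i/ → [+nasal]; 9 /t/ transparent; 8 /e/ → [+nasal]; 7 /o/ → [+nasal]; 6 /s/ blocks.
Targets with no active source: positions 16 17 stay [-nasal].
[+nasal] positions on the surface: 3 4 5 7 8 10 11 12 13.

p t i~ i~ n~ s o~ e~ t i~ i~ i~ n~ p t o e t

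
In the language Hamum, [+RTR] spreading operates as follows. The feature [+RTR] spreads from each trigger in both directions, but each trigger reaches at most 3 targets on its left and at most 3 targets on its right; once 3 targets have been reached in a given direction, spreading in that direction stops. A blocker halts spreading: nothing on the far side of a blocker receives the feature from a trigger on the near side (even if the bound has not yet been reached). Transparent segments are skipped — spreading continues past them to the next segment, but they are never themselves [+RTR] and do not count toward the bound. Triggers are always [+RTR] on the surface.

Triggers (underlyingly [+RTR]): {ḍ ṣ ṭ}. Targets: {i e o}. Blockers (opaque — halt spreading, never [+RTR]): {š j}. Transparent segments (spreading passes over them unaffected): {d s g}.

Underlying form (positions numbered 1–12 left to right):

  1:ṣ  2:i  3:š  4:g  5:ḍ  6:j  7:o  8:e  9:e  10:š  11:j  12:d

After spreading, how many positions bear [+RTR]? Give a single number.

From /ṣ/ at 1 rightward: 2 /i/ → [+RTR]; 3 /š/ blocks.
From /ṣ/ at 1 leftward: word edge.
From /ḍ/ at 5 rightward: 6 /j/ blocks.
From /ḍ/ at 5 leftward: 4 /g/ transparent; 3 /š/ blocks.
Targets with no active source: positions 7 8 9 stay [-emphatic].
[+RTR] positions on the surface: 1 2 5.

3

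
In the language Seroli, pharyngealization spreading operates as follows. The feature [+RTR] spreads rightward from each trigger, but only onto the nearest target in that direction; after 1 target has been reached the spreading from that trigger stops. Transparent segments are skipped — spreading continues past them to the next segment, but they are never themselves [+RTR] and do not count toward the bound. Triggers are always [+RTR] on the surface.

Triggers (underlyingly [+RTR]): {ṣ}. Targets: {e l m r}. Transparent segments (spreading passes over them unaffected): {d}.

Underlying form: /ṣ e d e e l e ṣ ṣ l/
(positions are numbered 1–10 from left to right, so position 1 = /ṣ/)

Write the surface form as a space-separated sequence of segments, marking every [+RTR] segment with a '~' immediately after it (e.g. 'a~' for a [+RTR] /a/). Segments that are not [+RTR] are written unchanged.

From /ṣ/ at 1 rightward: 2 /e/ → [+RTR]; bound reached.
From /ṣ/ at 8 rightward: 9 /ṣ/ is itself a trigger — this domain ends here.
From /ṣ/ at 9 rightward: 10 /l/ → [+RTR]; bound reached.
Targets with no active source: positions 4 5 6 7 stay [-emphatic].
[+RTR] positions on the surface: 1 2 8 9 10.

ṣ~ e~ d e e l e ṣ~ ṣ~ l~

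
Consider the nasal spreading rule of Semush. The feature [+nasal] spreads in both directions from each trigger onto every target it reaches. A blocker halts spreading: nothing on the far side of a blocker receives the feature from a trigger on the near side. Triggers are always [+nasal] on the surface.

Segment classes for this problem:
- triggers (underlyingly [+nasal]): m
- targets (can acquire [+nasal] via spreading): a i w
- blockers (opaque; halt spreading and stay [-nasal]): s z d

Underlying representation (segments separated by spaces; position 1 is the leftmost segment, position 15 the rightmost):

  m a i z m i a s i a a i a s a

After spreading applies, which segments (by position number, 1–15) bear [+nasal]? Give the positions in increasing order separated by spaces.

From /m/ at 1 rightward: 2 /a/ → [+nasal]; 3 /i/ → [+nasal]; 4 /z/ blocks.
From /m/ at 1 leftward: word edge.
From /m/ at 5 rightward: 6 /i/ → [+nasal]; 7 /a/ → [+nasal]; 8 /s/ blocks.
From /m/ at 5 leftward: 4 /z/ blocks.
Targets with no active source: positions 9 10 11 12 13 15 stay [-nasal].

1 2 3 5 6 7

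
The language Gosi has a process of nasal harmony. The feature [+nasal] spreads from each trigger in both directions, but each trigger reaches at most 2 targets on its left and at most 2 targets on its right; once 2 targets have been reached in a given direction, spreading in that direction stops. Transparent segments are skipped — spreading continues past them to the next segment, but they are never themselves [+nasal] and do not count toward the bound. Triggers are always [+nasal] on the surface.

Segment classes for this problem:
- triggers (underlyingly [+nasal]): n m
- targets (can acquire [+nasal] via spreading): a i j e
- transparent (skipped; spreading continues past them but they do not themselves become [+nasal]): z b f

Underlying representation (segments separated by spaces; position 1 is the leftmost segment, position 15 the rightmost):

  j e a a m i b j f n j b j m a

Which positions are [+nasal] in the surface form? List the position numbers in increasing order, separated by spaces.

3 4 5 6 8 10 11 13 14 15

From /m/ at 5 rightward: 6 /i/ → [+nasal]; 7 /b/ transparent; 8 /j/ → [+nasal]; bound reached.
From /m/ at 5 leftward: 4 /a/ → [+nasal]; 3 /a/ → [+nasal]; bound reached.
From /n/ at 10 rightward: 11 /j/ → [+nasal]; 12 /b/ transparent; 13 /j/ → [+nasal]; bound reached.
From /n/ at 10 leftward: 9 /f/ transparent; 8 /j/ → [+nasal]; 7 /b/ transparent; 6 /i/ → [+nasal]; bound reached.
From /m/ at 14 rightward: 15 /a/ → [+nasal]; word edge.
From /m/ at 14 leftward: 13 /j/ → [+nasal]; 12 /b/ transparent; 11 /j/ → [+nasal]; bound reached.
Targets with no active source: positions 1 2 stay [-nasal].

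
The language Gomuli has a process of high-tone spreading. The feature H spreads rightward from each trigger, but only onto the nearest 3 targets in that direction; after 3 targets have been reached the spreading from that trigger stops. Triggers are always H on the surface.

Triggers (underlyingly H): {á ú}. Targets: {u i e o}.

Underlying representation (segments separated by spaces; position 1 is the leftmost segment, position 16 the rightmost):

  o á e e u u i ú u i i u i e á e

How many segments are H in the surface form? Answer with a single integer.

From /á/ at 2 rightward: 3 /e/ → H; 4 /e/ → H; 5 /u/ → H; bound reached.
From /ú/ at 8 rightward: 9 /u/ → H; 10 /i/ → H; 11 /i/ → H; bound reached.
From /á/ at 15 rightward: 16 /e/ → H; word edge.
Targets with no active source: positions 1 6 7 12 13 14 stay [-high tone].
H positions on the surface: 2 3 4 5 8 9 10 11 15 16.

10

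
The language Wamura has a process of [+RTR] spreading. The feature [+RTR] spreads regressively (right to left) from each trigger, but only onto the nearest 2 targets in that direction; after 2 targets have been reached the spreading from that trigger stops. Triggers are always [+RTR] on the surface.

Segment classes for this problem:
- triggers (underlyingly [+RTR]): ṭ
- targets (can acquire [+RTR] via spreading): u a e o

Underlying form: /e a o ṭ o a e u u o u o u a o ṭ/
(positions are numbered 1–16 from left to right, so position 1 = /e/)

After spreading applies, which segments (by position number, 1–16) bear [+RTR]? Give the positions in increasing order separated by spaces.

2 3 4 14 15 16

From /ṭ/ at 4 leftward: 3 /o/ → [+RTR]; 2 /a/ → [+RTR]; bound reached.
From /ṭ/ at 16 leftward: 15 /o/ → [+RTR]; 14 /a/ → [+RTR]; bound reached.
Targets with no active source: positions 1 5 6 7 8 9 10 11 12 13 stay [-emphatic].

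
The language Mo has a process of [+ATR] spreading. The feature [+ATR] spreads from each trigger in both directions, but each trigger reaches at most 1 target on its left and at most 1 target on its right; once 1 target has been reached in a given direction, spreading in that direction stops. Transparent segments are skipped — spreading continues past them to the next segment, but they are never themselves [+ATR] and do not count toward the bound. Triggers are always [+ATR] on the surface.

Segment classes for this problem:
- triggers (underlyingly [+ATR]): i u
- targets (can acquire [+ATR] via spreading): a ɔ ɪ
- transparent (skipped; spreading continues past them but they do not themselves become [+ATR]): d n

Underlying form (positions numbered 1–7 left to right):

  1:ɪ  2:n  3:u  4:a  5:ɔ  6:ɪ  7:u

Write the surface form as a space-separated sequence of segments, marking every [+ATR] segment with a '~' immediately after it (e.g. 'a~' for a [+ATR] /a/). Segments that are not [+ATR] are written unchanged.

ɪ~ n u~ a~ ɔ ɪ~ u~

From /u/ at 3 rightward: 4 /a/ → [+ATR]; bound reached.
From /u/ at 3 leftward: 2 /n/ transparent; 1 /ɪ/ → [+ATR]; bound reached.
From /u/ at 7 rightward: word edge.
From /u/ at 7 leftward: 6 /ɪ/ → [+ATR]; bound reached.
Target with no active source: position 5 stays [-ATR].
[+ATR] positions on the surface: 1 3 4 6 7.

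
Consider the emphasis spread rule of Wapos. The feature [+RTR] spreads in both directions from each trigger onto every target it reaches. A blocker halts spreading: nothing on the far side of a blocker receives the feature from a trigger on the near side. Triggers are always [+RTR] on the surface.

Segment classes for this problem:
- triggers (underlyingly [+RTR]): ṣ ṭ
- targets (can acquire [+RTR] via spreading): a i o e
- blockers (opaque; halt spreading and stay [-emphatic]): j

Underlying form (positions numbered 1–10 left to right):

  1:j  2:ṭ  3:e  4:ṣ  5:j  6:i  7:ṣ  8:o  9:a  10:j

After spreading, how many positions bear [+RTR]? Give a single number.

From /ṭ/ at 2 rightward: 3 /e/ → [+RTR]; 4 /ṣ/ is itself a trigger — this domain ends here.
From /ṭ/ at 2 leftward: 1 /j/ blocks.
From /ṣ/ at 4 rightward: 5 /j/ blocks.
From /ṣ/ at 4 leftward: 3 /e/ → [+RTR]; 2 /ṭ/ is itself a trigger — this domain ends here.
From /ṣ/ at 7 rightward: 8 /o/ → [+RTR]; 9 /a/ → [+RTR]; 10 /j/ blocks.
From /ṣ/ at 7 leftward: 6 /i/ → [+RTR]; 5 /j/ blocks.
[+RTR] positions on the surface: 2 3 4 6 7 8 9.

7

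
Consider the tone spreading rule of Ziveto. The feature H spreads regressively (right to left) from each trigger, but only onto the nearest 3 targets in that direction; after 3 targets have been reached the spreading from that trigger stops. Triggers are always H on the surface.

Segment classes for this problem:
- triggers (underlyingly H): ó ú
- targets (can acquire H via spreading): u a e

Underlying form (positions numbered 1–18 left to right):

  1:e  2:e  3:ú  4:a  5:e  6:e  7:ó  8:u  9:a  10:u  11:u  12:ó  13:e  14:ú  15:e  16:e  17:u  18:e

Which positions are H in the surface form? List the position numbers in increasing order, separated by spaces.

From /ú/ at 3 leftward: 2 /e/ → H; 1 /e/ → H; word edge.
From /ó/ at 7 leftward: 6 /e/ → H; 5 /e/ → H; 4 /a/ → H; bound reached.
From /ó/ at 12 leftward: 11 /u/ → H; 10 /u/ → H; 9 /a/ → H; bound reached.
From /ú/ at 14 leftward: 13 /e/ → H; 12 /ó/ is itself a trigger — this domain ends here.
Targets with no active source: positions 8 15 16 17 18 stay [-high tone].

1 2 3 4 5 6 7 9 10 11 12 13 14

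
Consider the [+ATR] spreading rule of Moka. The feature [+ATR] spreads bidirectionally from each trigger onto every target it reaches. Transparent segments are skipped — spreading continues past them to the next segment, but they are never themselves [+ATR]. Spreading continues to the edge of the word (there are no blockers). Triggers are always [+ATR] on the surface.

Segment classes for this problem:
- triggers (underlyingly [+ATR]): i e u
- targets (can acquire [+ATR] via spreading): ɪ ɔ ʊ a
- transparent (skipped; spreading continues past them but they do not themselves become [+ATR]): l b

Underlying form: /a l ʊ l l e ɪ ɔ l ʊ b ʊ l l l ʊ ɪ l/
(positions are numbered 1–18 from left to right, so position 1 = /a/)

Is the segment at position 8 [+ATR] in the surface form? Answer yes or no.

yes

From /e/ at 6 rightward: 7 /ɪ/ → [+ATR]; 8 /ɔ/ → [+ATR]; 9 /l/ transparent; 10 /ʊ/ → [+ATR]; 11 /b/ transparent; 12 /ʊ/ → [+ATR]; 13 /l/ transparent; 14 /l/ transparent; 15 /l/ transparent; 16 /ʊ/ → [+ATR]; 17 /ɪ/ → [+ATR]; 18 /l/ transparent; word edge.
From /e/ at 6 leftward: 5 /l/ transparent; 4 /l/ transparent; 3 /ʊ/ → [+ATR]; 2 /l/ transparent; 1 /a/ → [+ATR]; word edge.
[+ATR] positions on the surface: 1 3 6 7 8 10 12 16 17.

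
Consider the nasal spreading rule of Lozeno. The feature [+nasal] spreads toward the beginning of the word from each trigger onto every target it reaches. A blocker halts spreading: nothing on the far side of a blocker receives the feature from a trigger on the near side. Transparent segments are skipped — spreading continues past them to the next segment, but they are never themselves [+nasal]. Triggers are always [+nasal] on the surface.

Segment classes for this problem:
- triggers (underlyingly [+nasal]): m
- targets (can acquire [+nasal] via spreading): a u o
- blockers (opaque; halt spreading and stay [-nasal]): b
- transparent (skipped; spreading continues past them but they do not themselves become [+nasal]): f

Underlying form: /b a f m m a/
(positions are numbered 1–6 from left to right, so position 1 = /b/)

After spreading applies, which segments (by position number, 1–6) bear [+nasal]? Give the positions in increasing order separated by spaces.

From /m/ at 4 leftward: 3 /f/ transparent; 2 /a/ → [+nasal]; 1 /b/ blocks.
From /m/ at 5 leftward: 4 /m/ is itself a trigger — this domain ends here.
Target with no active source: position 6 stays [-nasal].

2 4 5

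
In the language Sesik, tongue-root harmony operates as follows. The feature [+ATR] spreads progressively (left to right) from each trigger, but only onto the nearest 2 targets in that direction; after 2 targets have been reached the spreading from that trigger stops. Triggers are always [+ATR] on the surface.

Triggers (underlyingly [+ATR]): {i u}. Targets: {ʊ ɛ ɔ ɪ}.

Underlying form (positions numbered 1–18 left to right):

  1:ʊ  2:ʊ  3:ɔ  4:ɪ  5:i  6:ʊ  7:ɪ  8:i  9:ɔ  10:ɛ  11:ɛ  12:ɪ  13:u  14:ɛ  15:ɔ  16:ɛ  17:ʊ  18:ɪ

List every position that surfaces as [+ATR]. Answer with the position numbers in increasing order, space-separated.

5 6 7 8 9 10 13 14 15

From /i/ at 5 rightward: 6 /ʊ/ → [+ATR]; 7 /ɪ/ → [+ATR]; bound reached.
From /i/ at 8 rightward: 9 /ɔ/ → [+ATR]; 10 /ɛ/ → [+ATR]; bound reached.
From /u/ at 13 rightward: 14 /ɛ/ → [+ATR]; 15 /ɔ/ → [+ATR]; bound reached.
Targets with no active source: positions 1 2 3 4 11 12 16 17 18 stay [-ATR].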